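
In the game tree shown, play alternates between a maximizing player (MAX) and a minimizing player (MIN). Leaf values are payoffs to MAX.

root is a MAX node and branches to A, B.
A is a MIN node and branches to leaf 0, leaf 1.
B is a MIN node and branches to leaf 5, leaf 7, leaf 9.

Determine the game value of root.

A (MIN): min(0, 1) = 0
B (MIN): min(5, 7, 9) = 5
root (MAX): max(0, 5) = 5

5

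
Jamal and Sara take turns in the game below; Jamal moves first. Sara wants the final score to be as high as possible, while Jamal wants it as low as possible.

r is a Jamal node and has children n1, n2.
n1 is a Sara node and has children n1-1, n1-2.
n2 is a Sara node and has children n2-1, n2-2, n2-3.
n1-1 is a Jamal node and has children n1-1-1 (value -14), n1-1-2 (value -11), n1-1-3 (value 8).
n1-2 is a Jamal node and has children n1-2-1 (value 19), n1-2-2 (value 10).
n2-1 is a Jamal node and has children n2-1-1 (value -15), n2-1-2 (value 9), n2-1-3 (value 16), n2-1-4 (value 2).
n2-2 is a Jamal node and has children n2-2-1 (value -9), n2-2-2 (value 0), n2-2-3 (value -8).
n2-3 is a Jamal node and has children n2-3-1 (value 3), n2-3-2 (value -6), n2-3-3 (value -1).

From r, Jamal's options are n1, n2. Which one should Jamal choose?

n1-1 (Jamal): min(-14, -11, 8) = -14
n1-2 (Jamal): min(19, 10) = 10
n1 (Sara): max(-14, 10) = 10
n2-1 (Jamal): min(-15, 9, 16, 2) = -15
n2-2 (Jamal): min(-9, 0, -8) = -9
n2-3 (Jamal): min(3, -6, -1) = -6
n2 (Sara): max(-15, -9, -6) = -6
r (Jamal): min(10, -6) = -6
Jamal at r wants the lowest of {n1=10, n2=-6}, so chooses n2.

n2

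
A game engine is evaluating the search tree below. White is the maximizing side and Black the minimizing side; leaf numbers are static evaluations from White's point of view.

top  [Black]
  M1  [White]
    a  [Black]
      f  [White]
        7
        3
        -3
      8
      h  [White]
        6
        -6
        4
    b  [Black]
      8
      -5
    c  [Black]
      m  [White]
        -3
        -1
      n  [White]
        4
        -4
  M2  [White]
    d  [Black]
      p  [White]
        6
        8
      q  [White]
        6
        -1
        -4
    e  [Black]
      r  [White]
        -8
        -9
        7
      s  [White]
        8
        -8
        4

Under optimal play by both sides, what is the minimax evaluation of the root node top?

6

f (White): max(7, 3, -3) = 7
h (White): max(6, -6, 4) = 6
a (Black): min(7, 8, 6) = 6
b (Black): min(8, -5) = -5
m (White): max(-3, -1) = -1
n (White): max(4, -4) = 4
c (Black): min(-1, 4) = -1
M1 (White): max(6, -5, -1) = 6
p (White): max(6, 8) = 8
q (White): max(6, -1, -4) = 6
d (Black): min(8, 6) = 6
r (White): max(-8, -9, 7) = 7
s (White): max(8, -8, 4) = 8
e (Black): min(7, 8) = 7
M2 (White): max(6, 7) = 7
top (Black): min(6, 7) = 6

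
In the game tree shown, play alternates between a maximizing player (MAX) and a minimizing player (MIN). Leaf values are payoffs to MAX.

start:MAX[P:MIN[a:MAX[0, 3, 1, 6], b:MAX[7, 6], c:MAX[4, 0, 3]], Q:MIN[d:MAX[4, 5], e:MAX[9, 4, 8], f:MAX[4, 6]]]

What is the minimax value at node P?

4

a (MAX): max(0, 3, 1, 6) = 6
b (MAX): max(7, 6) = 7
c (MAX): max(4, 0, 3) = 4
P (MIN): min(6, 7, 4) = 4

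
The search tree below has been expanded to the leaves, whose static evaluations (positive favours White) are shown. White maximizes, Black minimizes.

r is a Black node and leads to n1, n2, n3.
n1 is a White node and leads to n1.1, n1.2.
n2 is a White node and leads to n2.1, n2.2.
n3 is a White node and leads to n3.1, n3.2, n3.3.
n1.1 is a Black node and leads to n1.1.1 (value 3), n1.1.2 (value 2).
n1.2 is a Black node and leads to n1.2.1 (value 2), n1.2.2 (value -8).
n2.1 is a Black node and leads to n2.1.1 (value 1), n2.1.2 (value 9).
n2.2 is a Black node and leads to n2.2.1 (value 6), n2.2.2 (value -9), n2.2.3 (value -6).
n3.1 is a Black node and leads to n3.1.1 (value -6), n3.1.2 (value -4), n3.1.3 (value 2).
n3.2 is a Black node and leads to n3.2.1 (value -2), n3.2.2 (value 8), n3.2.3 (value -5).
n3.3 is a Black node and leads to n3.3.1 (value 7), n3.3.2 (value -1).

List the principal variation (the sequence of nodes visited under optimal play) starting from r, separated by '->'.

r -> n3 -> n3.3 -> n3.3.2

n1.1 (Black): min(3, 2) = 2
n1.2 (Black): min(2, -8) = -8
n1 (White): max(2, -8) = 2
n2.1 (Black): min(1, 9) = 1
n2.2 (Black): min(6, -9, -6) = -9
n2 (White): max(1, -9) = 1
n3.1 (Black): min(-6, -4, 2) = -6
n3.2 (Black): min(-2, 8, -5) = -5
n3.3 (Black): min(7, -1) = -1
n3 (White): max(-6, -5, -1) = -1
r (Black): min(2, 1, -1) = -1
At r, Black picks n3 (lowest: -1).
At n3, White picks n3.3 (highest: -1).
At n3.3, Black picks n3.3.2 (lowest: -1).
Terminal value -1.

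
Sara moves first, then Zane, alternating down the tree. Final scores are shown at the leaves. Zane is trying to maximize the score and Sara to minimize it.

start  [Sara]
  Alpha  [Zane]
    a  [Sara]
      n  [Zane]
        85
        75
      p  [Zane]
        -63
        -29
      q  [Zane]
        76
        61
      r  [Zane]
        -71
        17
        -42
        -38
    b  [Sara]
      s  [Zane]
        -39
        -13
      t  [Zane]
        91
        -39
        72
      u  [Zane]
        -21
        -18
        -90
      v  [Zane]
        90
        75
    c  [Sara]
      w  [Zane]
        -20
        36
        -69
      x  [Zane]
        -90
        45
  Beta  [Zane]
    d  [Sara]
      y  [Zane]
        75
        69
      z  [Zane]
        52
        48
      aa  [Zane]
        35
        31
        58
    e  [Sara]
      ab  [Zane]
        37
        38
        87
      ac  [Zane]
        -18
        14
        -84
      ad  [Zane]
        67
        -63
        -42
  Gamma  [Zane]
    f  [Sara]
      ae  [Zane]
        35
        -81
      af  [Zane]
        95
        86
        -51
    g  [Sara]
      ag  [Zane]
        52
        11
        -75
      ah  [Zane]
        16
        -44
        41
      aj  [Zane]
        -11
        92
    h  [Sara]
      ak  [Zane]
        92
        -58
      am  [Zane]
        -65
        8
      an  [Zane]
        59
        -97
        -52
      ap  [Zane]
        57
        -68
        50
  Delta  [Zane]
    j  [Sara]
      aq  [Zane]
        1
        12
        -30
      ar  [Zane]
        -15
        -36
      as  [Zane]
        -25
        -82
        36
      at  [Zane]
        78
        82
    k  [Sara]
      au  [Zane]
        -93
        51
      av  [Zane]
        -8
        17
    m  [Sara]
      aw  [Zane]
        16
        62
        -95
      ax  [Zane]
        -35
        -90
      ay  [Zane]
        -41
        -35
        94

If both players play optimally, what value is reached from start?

n (Zane): max(85, 75) = 85
p (Zane): max(-63, -29) = -29
q (Zane): max(76, 61) = 76
r (Zane): max(-71, 17, -42, -38) = 17
a (Sara): min(85, -29, 76, 17) = -29
s (Zane): max(-39, -13) = -13
t (Zane): max(91, -39, 72) = 91
u (Zane): max(-21, -18, -90) = -18
v (Zane): max(90, 75) = 90
b (Sara): min(-13, 91, -18, 90) = -18
w (Zane): max(-20, 36, -69) = 36
x (Zane): max(-90, 45) = 45
c (Sara): min(36, 45) = 36
Alpha (Zane): max(-29, -18, 36) = 36
y (Zane): max(75, 69) = 75
z (Zane): max(52, 48) = 52
aa (Zane): max(35, 31, 58) = 58
d (Sara): min(75, 52, 58) = 52
ab (Zane): max(37, 38, 87) = 87
ac (Zane): max(-18, 14, -84) = 14
ad (Zane): max(67, -63, -42) = 67
e (Sara): min(87, 14, 67) = 14
Beta (Zane): max(52, 14) = 52
ae (Zane): max(35, -81) = 35
af (Zane): max(95, 86, -51) = 95
f (Sara): min(35, 95) = 35
ag (Zane): max(52, 11, -75) = 52
ah (Zane): max(16, -44, 41) = 41
aj (Zane): max(-11, 92) = 92
g (Sara): min(52, 41, 92) = 41
ak (Zane): max(92, -58) = 92
am (Zane): max(-65, 8) = 8
an (Zane): max(59, -97, -52) = 59
ap (Zane): max(57, -68, 50) = 57
h (Sara): min(92, 8, 59, 57) = 8
Gamma (Zane): max(35, 41, 8) = 41
aq (Zane): max(1, 12, -30) = 12
ar (Zane): max(-15, -36) = -15
as (Zane): max(-25, -82, 36) = 36
at (Zane): max(78, 82) = 82
j (Sara): min(12, -15, 36, 82) = -15
au (Zane): max(-93, 51) = 51
av (Zane): max(-8, 17) = 17
k (Sara): min(51, 17) = 17
aw (Zane): max(16, 62, -95) = 62
ax (Zane): max(-35, -90) = -35
ay (Zane): max(-41, -35, 94) = 94
m (Sara): min(62, -35, 94) = -35
Delta (Zane): max(-15, 17, -35) = 17
start (Sara): min(36, 52, 41, 17) = 17

17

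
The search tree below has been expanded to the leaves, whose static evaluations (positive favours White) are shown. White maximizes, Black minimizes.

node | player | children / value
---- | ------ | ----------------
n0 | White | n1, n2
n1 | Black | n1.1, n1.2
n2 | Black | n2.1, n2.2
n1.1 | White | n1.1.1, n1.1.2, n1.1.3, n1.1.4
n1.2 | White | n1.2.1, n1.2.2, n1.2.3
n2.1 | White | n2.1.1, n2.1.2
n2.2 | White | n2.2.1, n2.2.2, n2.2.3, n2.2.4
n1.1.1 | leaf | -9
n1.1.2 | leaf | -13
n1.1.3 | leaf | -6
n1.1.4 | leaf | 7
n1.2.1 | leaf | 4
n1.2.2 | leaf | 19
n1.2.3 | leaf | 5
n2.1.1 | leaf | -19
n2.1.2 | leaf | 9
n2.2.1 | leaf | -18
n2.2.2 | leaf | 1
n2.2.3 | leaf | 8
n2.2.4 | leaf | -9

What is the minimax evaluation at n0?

8

n1.1 (White): max(-9, -13, -6, 7) = 7
n1.2 (White): max(4, 19, 5) = 19
n1 (Black): min(7, 19) = 7
n2.1 (White): max(-19, 9) = 9
n2.2 (White): max(-18, 1, 8, -9) = 8
n2 (Black): min(9, 8) = 8
n0 (White): max(7, 8) = 8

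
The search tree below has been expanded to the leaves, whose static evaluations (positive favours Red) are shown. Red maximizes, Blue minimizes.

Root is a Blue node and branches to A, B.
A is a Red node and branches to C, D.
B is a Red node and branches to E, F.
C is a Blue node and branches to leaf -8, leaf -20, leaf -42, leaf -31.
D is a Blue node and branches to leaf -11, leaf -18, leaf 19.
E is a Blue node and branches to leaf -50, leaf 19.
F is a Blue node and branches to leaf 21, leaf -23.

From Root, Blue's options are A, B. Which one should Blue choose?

C (Blue): min(-8, -20, -42, -31) = -42
D (Blue): min(-11, -18, 19) = -18
A (Red): max(-42, -18) = -18
E (Blue): min(-50, 19) = -50
F (Blue): min(21, -23) = -23
B (Red): max(-50, -23) = -23
Root (Blue): min(-18, -23) = -23
Blue at Root wants the lowest of {A=-18, B=-23}, so chooses B.

B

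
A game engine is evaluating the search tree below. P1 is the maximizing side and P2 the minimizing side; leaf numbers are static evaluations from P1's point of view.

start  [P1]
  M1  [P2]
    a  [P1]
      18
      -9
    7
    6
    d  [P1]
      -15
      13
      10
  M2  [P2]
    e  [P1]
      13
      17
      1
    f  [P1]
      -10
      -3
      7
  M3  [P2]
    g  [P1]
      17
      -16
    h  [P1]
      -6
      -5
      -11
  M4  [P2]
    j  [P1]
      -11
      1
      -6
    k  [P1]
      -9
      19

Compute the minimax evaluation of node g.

g (P1): max(17, -16) = 17

17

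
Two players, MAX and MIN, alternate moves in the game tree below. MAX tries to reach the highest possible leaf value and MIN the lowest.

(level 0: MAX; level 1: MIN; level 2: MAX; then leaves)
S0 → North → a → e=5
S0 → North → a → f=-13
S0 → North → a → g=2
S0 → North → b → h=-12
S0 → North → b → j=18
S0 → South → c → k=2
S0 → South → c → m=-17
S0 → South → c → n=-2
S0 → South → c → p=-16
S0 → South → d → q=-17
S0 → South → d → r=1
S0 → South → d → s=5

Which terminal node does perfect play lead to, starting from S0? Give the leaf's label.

a (MAX): max(5, -13, 2) = 5
b (MAX): max(-12, 18) = 18
North (MIN): min(5, 18) = 5
c (MAX): max(2, -17, -2, -16) = 2
d (MAX): max(-17, 1, 5) = 5
South (MIN): min(2, 5) = 2
S0 (MAX): max(5, 2) = 5
At S0, MAX picks North (highest: 5).
At North, MIN picks a (lowest: 5).
At a, MAX picks e (highest: 5).
Terminal value 5.

e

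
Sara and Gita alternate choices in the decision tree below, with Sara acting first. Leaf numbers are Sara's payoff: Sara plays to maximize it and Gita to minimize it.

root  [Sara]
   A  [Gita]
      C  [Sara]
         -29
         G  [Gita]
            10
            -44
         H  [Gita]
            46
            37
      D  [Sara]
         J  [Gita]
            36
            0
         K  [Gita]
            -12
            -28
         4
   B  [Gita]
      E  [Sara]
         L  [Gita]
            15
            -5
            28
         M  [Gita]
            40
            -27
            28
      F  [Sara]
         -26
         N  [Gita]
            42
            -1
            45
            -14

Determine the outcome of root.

4

G (Gita): min(10, -44) = -44
H (Gita): min(46, 37) = 37
C (Sara): max(-29, -44, 37) = 37
J (Gita): min(36, 0) = 0
K (Gita): min(-12, -28) = -28
D (Sara): max(0, -28, 4) = 4
A (Gita): min(37, 4) = 4
L (Gita): min(15, -5, 28) = -5
M (Gita): min(40, -27, 28) = -27
E (Sara): max(-5, -27) = -5
N (Gita): min(42, -1, 45, -14) = -14
F (Sara): max(-26, -14) = -14
B (Gita): min(-5, -14) = -14
root (Sara): max(4, -14) = 4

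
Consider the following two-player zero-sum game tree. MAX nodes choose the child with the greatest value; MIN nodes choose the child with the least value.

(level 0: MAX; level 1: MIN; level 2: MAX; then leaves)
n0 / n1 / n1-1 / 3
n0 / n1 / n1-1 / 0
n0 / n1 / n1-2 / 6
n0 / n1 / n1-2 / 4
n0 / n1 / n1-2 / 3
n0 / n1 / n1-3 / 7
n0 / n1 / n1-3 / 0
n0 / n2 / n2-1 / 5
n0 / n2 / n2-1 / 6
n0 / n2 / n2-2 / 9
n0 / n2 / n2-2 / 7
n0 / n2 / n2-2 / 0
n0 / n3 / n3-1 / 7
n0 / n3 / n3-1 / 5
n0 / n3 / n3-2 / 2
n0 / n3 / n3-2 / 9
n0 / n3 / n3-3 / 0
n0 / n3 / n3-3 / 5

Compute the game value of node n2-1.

6

n2-1 (MAX): max(5, 6) = 6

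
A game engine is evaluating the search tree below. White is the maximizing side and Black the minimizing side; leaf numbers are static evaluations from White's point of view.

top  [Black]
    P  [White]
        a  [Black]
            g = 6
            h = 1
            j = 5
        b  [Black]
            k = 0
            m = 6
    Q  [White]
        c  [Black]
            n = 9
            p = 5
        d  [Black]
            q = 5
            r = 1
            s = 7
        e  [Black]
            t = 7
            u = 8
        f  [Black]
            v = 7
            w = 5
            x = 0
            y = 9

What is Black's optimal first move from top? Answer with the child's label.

a (Black): min(6, 1, 5) = 1
b (Black): min(0, 6) = 0
P (White): max(1, 0) = 1
c (Black): min(9, 5) = 5
d (Black): min(5, 1, 7) = 1
e (Black): min(7, 8) = 7
f (Black): min(7, 5, 0, 9) = 0
Q (White): max(5, 1, 7, 0) = 7
top (Black): min(1, 7) = 1
Black at top wants the lowest of {P=1, Q=7}, so chooses P.

P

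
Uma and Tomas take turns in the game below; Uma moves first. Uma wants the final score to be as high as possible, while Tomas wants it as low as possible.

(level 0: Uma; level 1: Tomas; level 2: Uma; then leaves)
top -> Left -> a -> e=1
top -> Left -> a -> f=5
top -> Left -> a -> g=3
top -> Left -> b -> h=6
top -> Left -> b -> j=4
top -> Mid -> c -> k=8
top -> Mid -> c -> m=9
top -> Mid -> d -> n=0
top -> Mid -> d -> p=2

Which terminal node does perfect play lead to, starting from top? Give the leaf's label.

a (Uma): max(1, 5, 3) = 5
b (Uma): max(6, 4) = 6
Left (Tomas): min(5, 6) = 5
c (Uma): max(8, 9) = 9
d (Uma): max(0, 2) = 2
Mid (Tomas): min(9, 2) = 2
top (Uma): max(5, 2) = 5
At top, Uma picks Left (highest: 5).
At Left, Tomas picks a (lowest: 5).
At a, Uma picks f (highest: 5).
Terminal value 5.

f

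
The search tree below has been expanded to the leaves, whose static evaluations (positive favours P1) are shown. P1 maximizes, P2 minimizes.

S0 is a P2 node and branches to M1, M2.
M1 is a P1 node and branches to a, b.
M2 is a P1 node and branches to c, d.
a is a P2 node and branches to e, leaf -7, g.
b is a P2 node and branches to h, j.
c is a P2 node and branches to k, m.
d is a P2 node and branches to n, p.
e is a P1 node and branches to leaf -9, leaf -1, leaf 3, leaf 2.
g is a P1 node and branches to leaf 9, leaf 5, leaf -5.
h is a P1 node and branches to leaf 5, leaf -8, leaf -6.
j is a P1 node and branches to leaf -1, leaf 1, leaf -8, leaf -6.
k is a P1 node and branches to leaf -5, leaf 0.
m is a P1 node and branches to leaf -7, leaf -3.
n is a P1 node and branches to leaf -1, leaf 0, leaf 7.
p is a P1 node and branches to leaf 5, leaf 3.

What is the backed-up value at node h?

5

h (P1): max(5, -8, -6) = 5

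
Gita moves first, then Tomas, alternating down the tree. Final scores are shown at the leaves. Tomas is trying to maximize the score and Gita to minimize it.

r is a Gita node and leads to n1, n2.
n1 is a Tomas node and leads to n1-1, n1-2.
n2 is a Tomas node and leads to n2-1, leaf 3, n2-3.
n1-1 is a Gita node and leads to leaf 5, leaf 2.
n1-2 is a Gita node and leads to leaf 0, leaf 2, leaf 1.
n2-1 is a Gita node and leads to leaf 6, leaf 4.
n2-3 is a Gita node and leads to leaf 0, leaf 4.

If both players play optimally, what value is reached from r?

2

n1-1 (Gita): min(5, 2) = 2
n1-2 (Gita): min(0, 2, 1) = 0
n1 (Tomas): max(2, 0) = 2
n2-1 (Gita): min(6, 4) = 4
n2-3 (Gita): min(0, 4) = 0
n2 (Tomas): max(4, 3, 0) = 4
r (Gita): min(2, 4) = 2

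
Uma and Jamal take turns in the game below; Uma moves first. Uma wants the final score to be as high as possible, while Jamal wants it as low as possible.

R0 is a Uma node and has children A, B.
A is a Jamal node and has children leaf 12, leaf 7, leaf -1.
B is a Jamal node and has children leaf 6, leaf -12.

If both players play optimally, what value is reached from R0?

A (Jamal): min(12, 7, -1) = -1
B (Jamal): min(6, -12) = -12
R0 (Uma): max(-1, -12) = -1

-1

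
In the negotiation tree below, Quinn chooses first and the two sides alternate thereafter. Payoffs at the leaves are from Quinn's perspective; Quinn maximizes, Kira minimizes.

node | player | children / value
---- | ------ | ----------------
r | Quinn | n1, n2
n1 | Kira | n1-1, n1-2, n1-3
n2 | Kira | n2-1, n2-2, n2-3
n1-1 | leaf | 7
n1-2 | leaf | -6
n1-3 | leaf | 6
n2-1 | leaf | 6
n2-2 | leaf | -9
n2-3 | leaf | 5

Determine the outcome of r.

-6

n1 (Kira): min(7, -6, 6) = -6
n2 (Kira): min(6, -9, 5) = -9
r (Quinn): max(-6, -9) = -6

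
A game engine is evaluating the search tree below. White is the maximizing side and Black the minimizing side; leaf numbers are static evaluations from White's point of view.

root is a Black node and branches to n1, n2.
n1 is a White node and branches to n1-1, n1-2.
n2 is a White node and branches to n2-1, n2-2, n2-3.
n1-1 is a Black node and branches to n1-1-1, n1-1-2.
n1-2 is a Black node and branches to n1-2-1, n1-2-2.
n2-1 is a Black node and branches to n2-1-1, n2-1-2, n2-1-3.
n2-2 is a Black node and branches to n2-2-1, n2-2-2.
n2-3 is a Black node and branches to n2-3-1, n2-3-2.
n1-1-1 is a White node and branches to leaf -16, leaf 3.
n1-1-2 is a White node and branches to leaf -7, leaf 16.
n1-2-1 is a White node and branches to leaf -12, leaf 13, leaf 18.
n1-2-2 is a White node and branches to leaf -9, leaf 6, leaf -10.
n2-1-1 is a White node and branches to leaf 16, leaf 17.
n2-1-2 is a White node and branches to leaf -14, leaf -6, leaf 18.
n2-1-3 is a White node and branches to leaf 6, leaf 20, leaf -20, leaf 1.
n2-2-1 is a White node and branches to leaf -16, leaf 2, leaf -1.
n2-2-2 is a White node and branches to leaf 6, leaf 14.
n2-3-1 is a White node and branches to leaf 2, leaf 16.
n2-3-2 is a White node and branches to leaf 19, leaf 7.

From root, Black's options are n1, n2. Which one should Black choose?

n1-1-1 (White): max(-16, 3) = 3
n1-1-2 (White): max(-7, 16) = 16
n1-1 (Black): min(3, 16) = 3
n1-2-1 (White): max(-12, 13, 18) = 18
n1-2-2 (White): max(-9, 6, -10) = 6
n1-2 (Black): min(18, 6) = 6
n1 (White): max(3, 6) = 6
n2-1-1 (White): max(16, 17) = 17
n2-1-2 (White): max(-14, -6, 18) = 18
n2-1-3 (White): max(6, 20, -20, 1) = 20
n2-1 (Black): min(17, 18, 20) = 17
n2-2-1 (White): max(-16, 2, -1) = 2
n2-2-2 (White): max(6, 14) = 14
n2-2 (Black): min(2, 14) = 2
n2-3-1 (White): max(2, 16) = 16
n2-3-2 (White): max(19, 7) = 19
n2-3 (Black): min(16, 19) = 16
n2 (White): max(17, 2, 16) = 17
root (Black): min(6, 17) = 6
Black at root wants the lowest of {n1=6, n2=17}, so chooses n1.

n1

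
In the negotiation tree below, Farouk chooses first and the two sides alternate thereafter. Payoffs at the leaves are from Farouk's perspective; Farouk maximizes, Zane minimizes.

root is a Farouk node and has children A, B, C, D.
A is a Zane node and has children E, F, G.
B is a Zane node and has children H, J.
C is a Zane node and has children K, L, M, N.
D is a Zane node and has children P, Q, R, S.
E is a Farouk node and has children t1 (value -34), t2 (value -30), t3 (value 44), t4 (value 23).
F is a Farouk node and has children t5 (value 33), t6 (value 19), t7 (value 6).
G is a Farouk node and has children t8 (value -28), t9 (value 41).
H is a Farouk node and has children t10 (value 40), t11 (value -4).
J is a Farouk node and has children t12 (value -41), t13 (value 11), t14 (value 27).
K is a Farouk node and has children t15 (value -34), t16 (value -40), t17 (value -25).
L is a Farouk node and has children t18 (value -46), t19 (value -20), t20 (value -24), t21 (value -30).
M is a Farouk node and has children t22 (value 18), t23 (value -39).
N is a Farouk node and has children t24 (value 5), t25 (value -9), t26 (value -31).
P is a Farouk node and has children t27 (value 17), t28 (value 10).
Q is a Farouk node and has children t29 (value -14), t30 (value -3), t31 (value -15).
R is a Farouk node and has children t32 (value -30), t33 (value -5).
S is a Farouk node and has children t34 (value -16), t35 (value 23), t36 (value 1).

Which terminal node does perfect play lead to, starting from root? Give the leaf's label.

E (Farouk): max(-34, -30, 44, 23) = 44
F (Farouk): max(33, 19, 6) = 33
G (Farouk): max(-28, 41) = 41
A (Zane): min(44, 33, 41) = 33
H (Farouk): max(40, -4) = 40
J (Farouk): max(-41, 11, 27) = 27
B (Zane): min(40, 27) = 27
K (Farouk): max(-34, -40, -25) = -25
L (Farouk): max(-46, -20, -24, -30) = -20
M (Farouk): max(18, -39) = 18
N (Farouk): max(5, -9, -31) = 5
C (Zane): min(-25, -20, 18, 5) = -25
P (Farouk): max(17, 10) = 17
Q (Farouk): max(-14, -3, -15) = -3
R (Farouk): max(-30, -5) = -5
S (Farouk): max(-16, 23, 1) = 23
D (Zane): min(17, -3, -5, 23) = -5
root (Farouk): max(33, 27, -25, -5) = 33
At root, Farouk picks A (highest: 33).
At A, Zane picks F (lowest: 33).
At F, Farouk picks t5 (highest: 33).
Terminal value 33.

t5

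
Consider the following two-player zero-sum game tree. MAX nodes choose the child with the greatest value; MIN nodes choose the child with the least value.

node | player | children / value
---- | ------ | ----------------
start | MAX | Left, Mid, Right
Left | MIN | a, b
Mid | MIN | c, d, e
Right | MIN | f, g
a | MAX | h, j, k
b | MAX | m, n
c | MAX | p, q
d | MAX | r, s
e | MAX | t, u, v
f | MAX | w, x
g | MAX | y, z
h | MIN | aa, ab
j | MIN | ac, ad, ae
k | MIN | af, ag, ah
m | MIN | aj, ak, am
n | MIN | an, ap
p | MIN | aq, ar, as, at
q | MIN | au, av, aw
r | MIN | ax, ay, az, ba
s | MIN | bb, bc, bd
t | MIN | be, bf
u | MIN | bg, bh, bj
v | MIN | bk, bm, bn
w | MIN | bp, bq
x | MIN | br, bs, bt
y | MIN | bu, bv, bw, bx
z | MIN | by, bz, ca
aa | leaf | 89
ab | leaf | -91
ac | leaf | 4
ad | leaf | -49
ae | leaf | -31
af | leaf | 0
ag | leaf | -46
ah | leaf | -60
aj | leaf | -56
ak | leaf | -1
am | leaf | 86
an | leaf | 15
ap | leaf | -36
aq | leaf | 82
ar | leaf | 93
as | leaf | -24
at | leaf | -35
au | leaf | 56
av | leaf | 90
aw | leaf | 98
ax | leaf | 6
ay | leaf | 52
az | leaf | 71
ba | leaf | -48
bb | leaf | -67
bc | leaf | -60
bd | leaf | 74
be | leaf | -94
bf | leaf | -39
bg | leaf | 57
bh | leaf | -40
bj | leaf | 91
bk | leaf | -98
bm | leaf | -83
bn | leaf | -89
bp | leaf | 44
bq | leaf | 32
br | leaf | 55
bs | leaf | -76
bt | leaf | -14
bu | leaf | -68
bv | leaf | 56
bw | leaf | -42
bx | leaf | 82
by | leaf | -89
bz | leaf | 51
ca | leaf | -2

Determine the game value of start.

h (MIN): min(89, -91) = -91
j (MIN): min(4, -49, -31) = -49
k (MIN): min(0, -46, -60) = -60
a (MAX): max(-91, -49, -60) = -49
m (MIN): min(-56, -1, 86) = -56
n (MIN): min(15, -36) = -36
b (MAX): max(-56, -36) = -36
Left (MIN): min(-49, -36) = -49
p (MIN): min(82, 93, -24, -35) = -35
q (MIN): min(56, 90, 98) = 56
c (MAX): max(-35, 56) = 56
r (MIN): min(6, 52, 71, -48) = -48
s (MIN): min(-67, -60, 74) = -67
d (MAX): max(-48, -67) = -48
t (MIN): min(-94, -39) = -94
u (MIN): min(57, -40, 91) = -40
v (MIN): min(-98, -83, -89) = -98
e (MAX): max(-94, -40, -98) = -40
Mid (MIN): min(56, -48, -40) = -48
w (MIN): min(44, 32) = 32
x (MIN): min(55, -76, -14) = -76
f (MAX): max(32, -76) = 32
y (MIN): min(-68, 56, -42, 82) = -68
z (MIN): min(-89, 51, -2) = -89
g (MAX): max(-68, -89) = -68
Right (MIN): min(32, -68) = -68
start (MAX): max(-49, -48, -68) = -48

-48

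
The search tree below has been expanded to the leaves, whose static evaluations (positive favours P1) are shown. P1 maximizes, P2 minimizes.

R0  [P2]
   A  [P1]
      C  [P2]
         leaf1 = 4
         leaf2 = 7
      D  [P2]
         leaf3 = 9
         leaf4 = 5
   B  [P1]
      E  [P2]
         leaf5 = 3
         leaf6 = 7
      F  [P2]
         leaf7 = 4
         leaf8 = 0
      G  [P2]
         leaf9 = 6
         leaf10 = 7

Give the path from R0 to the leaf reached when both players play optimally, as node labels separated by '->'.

C (P2): min(4, 7) = 4
D (P2): min(9, 5) = 5
A (P1): max(4, 5) = 5
E (P2): min(3, 7) = 3
F (P2): min(4, 0) = 0
G (P2): min(6, 7) = 6
B (P1): max(3, 0, 6) = 6
R0 (P2): min(5, 6) = 5
At R0, P2 picks A (lowest: 5).
At A, P1 picks D (highest: 5).
At D, P2 picks leaf4 (lowest: 5).
Terminal value 5.

R0 -> A -> D -> leaf4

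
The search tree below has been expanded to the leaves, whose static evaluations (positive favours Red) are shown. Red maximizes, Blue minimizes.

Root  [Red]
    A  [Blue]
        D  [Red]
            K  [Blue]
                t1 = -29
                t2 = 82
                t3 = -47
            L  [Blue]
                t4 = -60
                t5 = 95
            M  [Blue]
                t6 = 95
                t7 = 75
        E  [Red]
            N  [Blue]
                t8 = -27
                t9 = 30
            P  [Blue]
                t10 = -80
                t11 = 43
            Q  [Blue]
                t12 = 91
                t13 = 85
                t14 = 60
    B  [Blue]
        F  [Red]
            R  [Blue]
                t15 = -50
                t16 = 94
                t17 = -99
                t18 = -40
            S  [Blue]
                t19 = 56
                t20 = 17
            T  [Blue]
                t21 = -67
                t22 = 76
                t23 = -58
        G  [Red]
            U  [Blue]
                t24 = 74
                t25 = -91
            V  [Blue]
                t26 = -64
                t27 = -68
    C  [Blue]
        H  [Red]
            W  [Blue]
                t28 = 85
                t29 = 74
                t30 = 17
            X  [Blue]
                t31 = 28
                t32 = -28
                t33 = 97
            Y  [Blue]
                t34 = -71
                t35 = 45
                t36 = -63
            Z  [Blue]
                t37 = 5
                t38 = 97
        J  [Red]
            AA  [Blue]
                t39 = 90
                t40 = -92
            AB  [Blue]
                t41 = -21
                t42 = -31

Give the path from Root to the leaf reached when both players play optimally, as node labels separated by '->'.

Root -> A -> E -> Q -> t14

K (Blue): min(-29, 82, -47) = -47
L (Blue): min(-60, 95) = -60
M (Blue): min(95, 75) = 75
D (Red): max(-47, -60, 75) = 75
N (Blue): min(-27, 30) = -27
P (Blue): min(-80, 43) = -80
Q (Blue): min(91, 85, 60) = 60
E (Red): max(-27, -80, 60) = 60
A (Blue): min(75, 60) = 60
R (Blue): min(-50, 94, -99, -40) = -99
S (Blue): min(56, 17) = 17
T (Blue): min(-67, 76, -58) = -67
F (Red): max(-99, 17, -67) = 17
U (Blue): min(74, -91) = -91
V (Blue): min(-64, -68) = -68
G (Red): max(-91, -68) = -68
B (Blue): min(17, -68) = -68
W (Blue): min(85, 74, 17) = 17
X (Blue): min(28, -28, 97) = -28
Y (Blue): min(-71, 45, -63) = -71
Z (Blue): min(5, 97) = 5
H (Red): max(17, -28, -71, 5) = 17
AA (Blue): min(90, -92) = -92
AB (Blue): min(-21, -31) = -31
J (Red): max(-92, -31) = -31
C (Blue): min(17, -31) = -31
Root (Red): max(60, -68, -31) = 60
At Root, Red picks A (highest: 60).
At A, Blue picks E (lowest: 60).
At E, Red picks Q (highest: 60).
At Q, Blue picks t14 (lowest: 60).
Terminal value 60.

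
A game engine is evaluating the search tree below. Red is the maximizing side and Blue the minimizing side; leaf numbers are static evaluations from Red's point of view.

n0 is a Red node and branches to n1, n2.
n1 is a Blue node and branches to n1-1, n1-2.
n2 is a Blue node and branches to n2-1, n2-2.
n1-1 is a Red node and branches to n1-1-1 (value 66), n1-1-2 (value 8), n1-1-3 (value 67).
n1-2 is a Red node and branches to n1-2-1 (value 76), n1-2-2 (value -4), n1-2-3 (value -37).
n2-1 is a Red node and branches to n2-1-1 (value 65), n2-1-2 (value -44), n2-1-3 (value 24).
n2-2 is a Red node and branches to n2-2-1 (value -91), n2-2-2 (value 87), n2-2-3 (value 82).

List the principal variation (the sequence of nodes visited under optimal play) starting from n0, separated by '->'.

n0 -> n1 -> n1-1 -> n1-1-3

n1-1 (Red): max(66, 8, 67) = 67
n1-2 (Red): max(76, -4, -37) = 76
n1 (Blue): min(67, 76) = 67
n2-1 (Red): max(65, -44, 24) = 65
n2-2 (Red): max(-91, 87, 82) = 87
n2 (Blue): min(65, 87) = 65
n0 (Red): max(67, 65) = 67
At n0, Red picks n1 (highest: 67).
At n1, Blue picks n1-1 (lowest: 67).
At n1-1, Red picks n1-1-3 (highest: 67).
Terminal value 67.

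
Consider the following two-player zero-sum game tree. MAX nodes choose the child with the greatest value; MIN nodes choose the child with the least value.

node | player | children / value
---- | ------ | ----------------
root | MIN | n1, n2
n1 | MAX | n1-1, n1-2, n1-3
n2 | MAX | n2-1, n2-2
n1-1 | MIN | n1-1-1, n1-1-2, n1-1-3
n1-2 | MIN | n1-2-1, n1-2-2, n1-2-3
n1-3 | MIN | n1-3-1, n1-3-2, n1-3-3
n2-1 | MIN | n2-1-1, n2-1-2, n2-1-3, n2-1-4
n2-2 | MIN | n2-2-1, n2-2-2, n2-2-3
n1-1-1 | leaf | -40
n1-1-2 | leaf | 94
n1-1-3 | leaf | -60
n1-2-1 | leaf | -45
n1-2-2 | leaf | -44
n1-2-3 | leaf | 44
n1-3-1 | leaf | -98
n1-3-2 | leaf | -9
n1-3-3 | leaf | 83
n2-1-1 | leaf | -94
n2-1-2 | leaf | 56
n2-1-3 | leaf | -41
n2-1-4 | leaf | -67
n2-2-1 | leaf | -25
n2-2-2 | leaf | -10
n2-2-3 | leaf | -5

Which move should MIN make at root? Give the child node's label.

n1

n1-1 (MIN): min(-40, 94, -60) = -60
n1-2 (MIN): min(-45, -44, 44) = -45
n1-3 (MIN): min(-98, -9, 83) = -98
n1 (MAX): max(-60, -45, -98) = -45
n2-1 (MIN): min(-94, 56, -41, -67) = -94
n2-2 (MIN): min(-25, -10, -5) = -25
n2 (MAX): max(-94, -25) = -25
root (MIN): min(-45, -25) = -45
MIN at root wants the lowest of {n1=-45, n2=-25}, so chooses n1.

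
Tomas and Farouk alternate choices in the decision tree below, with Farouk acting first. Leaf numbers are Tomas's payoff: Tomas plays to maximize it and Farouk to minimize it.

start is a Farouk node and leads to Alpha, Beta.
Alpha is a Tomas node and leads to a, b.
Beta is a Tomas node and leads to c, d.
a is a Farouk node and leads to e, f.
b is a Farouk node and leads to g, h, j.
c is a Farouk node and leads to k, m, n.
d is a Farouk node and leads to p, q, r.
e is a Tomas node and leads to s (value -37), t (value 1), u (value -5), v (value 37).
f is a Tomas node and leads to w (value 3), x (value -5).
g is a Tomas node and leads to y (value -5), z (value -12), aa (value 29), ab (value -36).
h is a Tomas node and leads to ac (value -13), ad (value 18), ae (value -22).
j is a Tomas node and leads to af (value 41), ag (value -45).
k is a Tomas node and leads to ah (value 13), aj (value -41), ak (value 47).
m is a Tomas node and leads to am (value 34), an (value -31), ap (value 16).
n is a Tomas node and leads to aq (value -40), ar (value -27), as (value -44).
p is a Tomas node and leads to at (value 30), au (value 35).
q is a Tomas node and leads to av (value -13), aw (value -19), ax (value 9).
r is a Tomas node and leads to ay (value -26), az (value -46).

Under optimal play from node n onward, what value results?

-27

n (Tomas): max(-40, -27, -44) = -27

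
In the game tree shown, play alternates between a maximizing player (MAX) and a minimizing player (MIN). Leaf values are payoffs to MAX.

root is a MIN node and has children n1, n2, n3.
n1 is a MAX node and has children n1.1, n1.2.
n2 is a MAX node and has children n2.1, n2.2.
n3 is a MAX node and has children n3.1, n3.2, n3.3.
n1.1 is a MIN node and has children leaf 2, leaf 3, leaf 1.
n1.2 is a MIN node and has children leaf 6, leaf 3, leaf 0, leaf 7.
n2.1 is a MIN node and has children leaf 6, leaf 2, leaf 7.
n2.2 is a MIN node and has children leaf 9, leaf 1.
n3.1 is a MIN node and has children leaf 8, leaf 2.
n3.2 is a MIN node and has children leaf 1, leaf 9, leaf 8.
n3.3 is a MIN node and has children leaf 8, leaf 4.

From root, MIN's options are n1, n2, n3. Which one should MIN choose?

n1.1 (MIN): min(2, 3, 1) = 1
n1.2 (MIN): min(6, 3, 0, 7) = 0
n1 (MAX): max(1, 0) = 1
n2.1 (MIN): min(6, 2, 7) = 2
n2.2 (MIN): min(9, 1) = 1
n2 (MAX): max(2, 1) = 2
n3.1 (MIN): min(8, 2) = 2
n3.2 (MIN): min(1, 9, 8) = 1
n3.3 (MIN): min(8, 4) = 4
n3 (MAX): max(2, 1, 4) = 4
root (MIN): min(1, 2, 4) = 1
MIN at root wants the lowest of {n1=1, n2=2, n3=4}, so chooses n1.

n1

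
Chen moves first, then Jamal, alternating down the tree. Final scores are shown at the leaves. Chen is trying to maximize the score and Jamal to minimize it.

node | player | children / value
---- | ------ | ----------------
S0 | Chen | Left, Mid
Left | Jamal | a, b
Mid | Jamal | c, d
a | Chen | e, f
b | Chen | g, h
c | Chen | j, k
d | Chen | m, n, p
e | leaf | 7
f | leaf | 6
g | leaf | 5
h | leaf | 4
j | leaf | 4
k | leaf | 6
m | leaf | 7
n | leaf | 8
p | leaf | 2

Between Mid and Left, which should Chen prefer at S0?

Mid

c (Chen): max(4, 6) = 6
d (Chen): max(7, 8, 2) = 8
Mid (Jamal): min(6, 8) = 6
a (Chen): max(7, 6) = 7
b (Chen): max(5, 4) = 5
Left (Jamal): min(7, 5) = 5
Chen prefers the higher value; Mid=6, Left=5. Mid is better since 6 > 5.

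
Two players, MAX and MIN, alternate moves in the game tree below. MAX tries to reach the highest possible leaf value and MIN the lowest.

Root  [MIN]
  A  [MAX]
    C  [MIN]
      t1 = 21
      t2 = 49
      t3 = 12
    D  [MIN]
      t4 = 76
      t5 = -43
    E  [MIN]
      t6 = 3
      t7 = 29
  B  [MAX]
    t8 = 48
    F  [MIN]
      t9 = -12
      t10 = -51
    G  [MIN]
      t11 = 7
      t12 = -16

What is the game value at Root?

C (MIN): min(21, 49, 12) = 12
D (MIN): min(76, -43) = -43
E (MIN): min(3, 29) = 3
A (MAX): max(12, -43, 3) = 12
F (MIN): min(-12, -51) = -51
G (MIN): min(7, -16) = -16
B (MAX): max(48, -51, -16) = 48
Root (MIN): min(12, 48) = 12

12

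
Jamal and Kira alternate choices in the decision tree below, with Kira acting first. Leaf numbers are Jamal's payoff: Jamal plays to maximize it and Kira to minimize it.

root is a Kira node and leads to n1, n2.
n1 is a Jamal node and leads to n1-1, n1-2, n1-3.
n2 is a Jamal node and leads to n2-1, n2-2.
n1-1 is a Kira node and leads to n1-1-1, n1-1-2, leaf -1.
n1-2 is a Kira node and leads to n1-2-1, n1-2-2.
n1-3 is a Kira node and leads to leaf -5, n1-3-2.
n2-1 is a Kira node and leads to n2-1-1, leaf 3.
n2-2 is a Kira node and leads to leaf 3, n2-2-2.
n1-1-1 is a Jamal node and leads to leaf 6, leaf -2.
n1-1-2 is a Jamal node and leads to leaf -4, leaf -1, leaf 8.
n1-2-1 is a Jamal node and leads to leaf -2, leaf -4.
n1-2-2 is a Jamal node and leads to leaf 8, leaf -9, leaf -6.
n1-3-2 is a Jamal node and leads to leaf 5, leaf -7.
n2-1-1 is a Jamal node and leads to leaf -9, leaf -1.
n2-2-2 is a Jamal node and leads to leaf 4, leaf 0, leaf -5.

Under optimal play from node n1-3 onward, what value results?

-5

n1-3-2 (Jamal): max(5, -7) = 5
n1-3 (Kira): min(-5, 5) = -5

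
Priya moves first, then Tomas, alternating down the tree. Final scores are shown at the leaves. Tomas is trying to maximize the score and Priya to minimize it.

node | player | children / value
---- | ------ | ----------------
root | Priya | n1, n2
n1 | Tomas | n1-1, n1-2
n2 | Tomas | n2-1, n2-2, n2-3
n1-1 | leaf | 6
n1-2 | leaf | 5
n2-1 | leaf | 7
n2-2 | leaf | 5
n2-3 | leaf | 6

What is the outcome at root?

n1 (Tomas): max(6, 5) = 6
n2 (Tomas): max(7, 5, 6) = 7
root (Priya): min(6, 7) = 6

6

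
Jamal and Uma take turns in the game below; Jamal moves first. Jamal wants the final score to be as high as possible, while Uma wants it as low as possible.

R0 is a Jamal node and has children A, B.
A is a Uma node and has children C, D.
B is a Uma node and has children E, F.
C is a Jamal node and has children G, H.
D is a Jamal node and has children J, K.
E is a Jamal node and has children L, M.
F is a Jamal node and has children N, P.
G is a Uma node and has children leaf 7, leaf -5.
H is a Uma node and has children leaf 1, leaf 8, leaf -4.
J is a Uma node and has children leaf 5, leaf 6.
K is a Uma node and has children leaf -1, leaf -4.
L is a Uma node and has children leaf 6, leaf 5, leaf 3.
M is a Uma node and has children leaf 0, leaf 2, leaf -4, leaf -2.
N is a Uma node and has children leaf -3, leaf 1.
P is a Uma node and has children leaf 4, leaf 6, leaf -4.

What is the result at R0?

-3

G (Uma): min(7, -5) = -5
H (Uma): min(1, 8, -4) = -4
C (Jamal): max(-5, -4) = -4
J (Uma): min(5, 6) = 5
K (Uma): min(-1, -4) = -4
D (Jamal): max(5, -4) = 5
A (Uma): min(-4, 5) = -4
L (Uma): min(6, 5, 3) = 3
M (Uma): min(0, 2, -4, -2) = -4
E (Jamal): max(3, -4) = 3
N (Uma): min(-3, 1) = -3
P (Uma): min(4, 6, -4) = -4
F (Jamal): max(-3, -4) = -3
B (Uma): min(3, -3) = -3
R0 (Jamal): max(-4, -3) = -3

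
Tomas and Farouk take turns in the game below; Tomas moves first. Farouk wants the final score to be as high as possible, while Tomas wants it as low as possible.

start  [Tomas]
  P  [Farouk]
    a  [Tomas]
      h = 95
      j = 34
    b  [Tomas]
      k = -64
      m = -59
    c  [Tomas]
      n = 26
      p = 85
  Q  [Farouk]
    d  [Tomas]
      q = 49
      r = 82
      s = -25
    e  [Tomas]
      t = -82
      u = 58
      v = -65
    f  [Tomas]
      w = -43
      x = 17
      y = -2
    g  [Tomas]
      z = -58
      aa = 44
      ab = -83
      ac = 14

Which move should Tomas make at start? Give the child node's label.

a (Tomas): min(95, 34) = 34
b (Tomas): min(-64, -59) = -64
c (Tomas): min(26, 85) = 26
P (Farouk): max(34, -64, 26) = 34
d (Tomas): min(49, 82, -25) = -25
e (Tomas): min(-82, 58, -65) = -82
f (Tomas): min(-43, 17, -2) = -43
g (Tomas): min(-58, 44, -83, 14) = -83
Q (Farouk): max(-25, -82, -43, -83) = -25
start (Tomas): min(34, -25) = -25
Tomas at start wants the lowest of {P=34, Q=-25}, so chooses Q.

Q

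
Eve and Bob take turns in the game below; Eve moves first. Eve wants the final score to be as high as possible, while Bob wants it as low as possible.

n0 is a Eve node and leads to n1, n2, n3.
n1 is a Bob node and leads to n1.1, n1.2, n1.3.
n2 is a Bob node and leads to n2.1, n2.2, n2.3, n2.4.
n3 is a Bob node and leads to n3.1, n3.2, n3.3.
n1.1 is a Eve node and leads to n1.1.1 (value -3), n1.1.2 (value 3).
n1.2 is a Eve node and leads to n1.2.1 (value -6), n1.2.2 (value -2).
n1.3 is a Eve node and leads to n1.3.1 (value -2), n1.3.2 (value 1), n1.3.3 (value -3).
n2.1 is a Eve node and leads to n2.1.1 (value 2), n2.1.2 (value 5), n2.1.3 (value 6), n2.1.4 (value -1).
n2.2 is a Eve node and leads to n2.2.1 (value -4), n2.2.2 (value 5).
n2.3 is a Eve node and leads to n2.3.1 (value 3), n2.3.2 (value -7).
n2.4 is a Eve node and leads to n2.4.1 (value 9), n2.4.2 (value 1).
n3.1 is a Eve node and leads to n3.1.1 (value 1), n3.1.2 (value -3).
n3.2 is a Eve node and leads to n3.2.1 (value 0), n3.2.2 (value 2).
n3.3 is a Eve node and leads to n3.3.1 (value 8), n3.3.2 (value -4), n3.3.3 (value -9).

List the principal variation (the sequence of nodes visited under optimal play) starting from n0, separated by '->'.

n0 -> n2 -> n2.3 -> n2.3.1

n1.1 (Eve): max(-3, 3) = 3
n1.2 (Eve): max(-6, -2) = -2
n1.3 (Eve): max(-2, 1, -3) = 1
n1 (Bob): min(3, -2, 1) = -2
n2.1 (Eve): max(2, 5, 6, -1) = 6
n2.2 (Eve): max(-4, 5) = 5
n2.3 (Eve): max(3, -7) = 3
n2.4 (Eve): max(9, 1) = 9
n2 (Bob): min(6, 5, 3, 9) = 3
n3.1 (Eve): max(1, -3) = 1
n3.2 (Eve): max(0, 2) = 2
n3.3 (Eve): max(8, -4, -9) = 8
n3 (Bob): min(1, 2, 8) = 1
n0 (Eve): max(-2, 3, 1) = 3
At n0, Eve picks n2 (highest: 3).
At n2, Bob picks n2.3 (lowest: 3).
At n2.3, Eve picks n2.3.1 (highest: 3).
Terminal value 3.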